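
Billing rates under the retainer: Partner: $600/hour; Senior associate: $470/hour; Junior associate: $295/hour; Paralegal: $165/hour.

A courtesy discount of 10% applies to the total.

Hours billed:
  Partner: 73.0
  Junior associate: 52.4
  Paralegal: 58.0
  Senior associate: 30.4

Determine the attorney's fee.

$74,804.40

Partner: 73.0 × $600 = $43,800.00
Senior associate: 30.4 × $470 = $14,288.00
Junior associate: 52.4 × $295 = $15,458.00
Paralegal: 58.0 × $165 = $9,570.00
Subtotal: $83,116.00
Less 10% discount: −$8,311.60
Total: $83,116.00 − $8,311.60 = $74,804.40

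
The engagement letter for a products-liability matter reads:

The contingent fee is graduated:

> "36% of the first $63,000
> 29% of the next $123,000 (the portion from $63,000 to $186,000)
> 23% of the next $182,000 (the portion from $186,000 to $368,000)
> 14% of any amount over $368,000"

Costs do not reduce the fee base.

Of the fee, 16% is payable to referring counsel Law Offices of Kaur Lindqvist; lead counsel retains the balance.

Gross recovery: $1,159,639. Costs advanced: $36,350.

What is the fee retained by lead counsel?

Fee base is the gross recovery, $1,159,639; costs are reimbursed separately.
First $63,000 at 36% = $22,680.00
Next $123,000 at 29% = $35,670.00
Next $182,000 at 23% = $41,860.00
Remaining $791,639 at 14% = $110,829.46
Fee: $22,680.00 + $35,670.00 + $41,860.00 + $110,829.46 = $211,039.46
Referral share: 16% of $211,039.46 = $33,766.31; lead counsel retains $211,039.46 − $33,766.31 = $177,273.15.

$177,273.15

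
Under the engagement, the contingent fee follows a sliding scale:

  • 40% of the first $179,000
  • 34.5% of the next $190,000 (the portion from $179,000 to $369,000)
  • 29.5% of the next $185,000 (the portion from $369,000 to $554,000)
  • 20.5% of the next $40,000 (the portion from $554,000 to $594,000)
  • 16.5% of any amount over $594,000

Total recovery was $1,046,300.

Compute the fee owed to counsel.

First $179,000 at 40% = $71,600.00
Next $190,000 at 34.5% = $65,550.00
Next $185,000 at 29.5% = $54,575.00
Next $40,000 at 20.5% = $8,200.00
Remaining $452,300 at 16.5% = $74,629.50
Fee: $71,600.00 + $65,550.00 + $54,575.00 + $8,200.00 + $74,629.50 = $274,554.50

$274,554.50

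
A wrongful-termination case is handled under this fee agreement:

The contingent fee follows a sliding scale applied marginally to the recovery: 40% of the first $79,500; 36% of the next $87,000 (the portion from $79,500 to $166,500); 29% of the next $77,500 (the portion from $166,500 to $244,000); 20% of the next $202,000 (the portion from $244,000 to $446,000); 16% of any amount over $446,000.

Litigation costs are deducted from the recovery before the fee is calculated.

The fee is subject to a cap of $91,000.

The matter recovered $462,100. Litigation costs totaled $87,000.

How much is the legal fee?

$91,000.00

Fee base (net of costs): $462,100 − $87,000 = $375,100
First $79,500 at 40% = $31,800.00
Next $87,000 at 36% = $31,320.00
Next $77,500 at 29% = $22,475.00
Remaining $131,100 at 20% = $26,220.00
Fee: $31,800.00 + $31,320.00 + $22,475.00 + $26,220.00 = $111,815.00
$111,815.00 exceeds the $91,000 cap, so the fee is capped at $91,000.00.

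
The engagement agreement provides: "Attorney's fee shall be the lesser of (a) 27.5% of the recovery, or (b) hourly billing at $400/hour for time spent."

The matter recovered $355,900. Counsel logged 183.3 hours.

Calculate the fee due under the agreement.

$73,320.00

(a) 27.5% of $355,900 = $97,872.50
(b) 183.3 × $400 = $73,320.00
The lesser is (b): $73,320.00.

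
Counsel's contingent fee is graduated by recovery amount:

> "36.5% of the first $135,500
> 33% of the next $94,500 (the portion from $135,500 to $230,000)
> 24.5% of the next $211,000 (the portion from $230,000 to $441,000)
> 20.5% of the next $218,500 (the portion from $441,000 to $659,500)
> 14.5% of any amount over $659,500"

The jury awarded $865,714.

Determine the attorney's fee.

First $135,500 at 36.5% = $49,457.50
Next $94,500 at 33% = $31,185.00
Next $211,000 at 24.5% = $51,695.00
Next $218,500 at 20.5% = $44,792.50
Remaining $206,214 at 14.5% = $29,901.03
Fee: $49,457.50 + $31,185.00 + $51,695.00 + $44,792.50 + $29,901.03 = $207,031.03

$207,031.03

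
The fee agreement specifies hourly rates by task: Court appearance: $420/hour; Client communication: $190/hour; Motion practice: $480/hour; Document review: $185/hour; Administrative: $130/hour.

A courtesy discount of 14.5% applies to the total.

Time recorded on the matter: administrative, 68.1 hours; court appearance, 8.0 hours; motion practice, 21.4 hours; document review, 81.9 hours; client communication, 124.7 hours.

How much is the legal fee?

Court appearance: 8.0 × $420 = $3,360.00
Client communication: 124.7 × $190 = $23,693.00
Motion practice: 21.4 × $480 = $10,272.00
Document review: 81.9 × $185 = $15,151.50
Administrative: 68.1 × $130 = $8,853.00
Subtotal: $61,329.50
Less 14.5% discount: −$8,892.78
Total: $61,329.50 − $8,892.78 = $52,436.72

$52,436.72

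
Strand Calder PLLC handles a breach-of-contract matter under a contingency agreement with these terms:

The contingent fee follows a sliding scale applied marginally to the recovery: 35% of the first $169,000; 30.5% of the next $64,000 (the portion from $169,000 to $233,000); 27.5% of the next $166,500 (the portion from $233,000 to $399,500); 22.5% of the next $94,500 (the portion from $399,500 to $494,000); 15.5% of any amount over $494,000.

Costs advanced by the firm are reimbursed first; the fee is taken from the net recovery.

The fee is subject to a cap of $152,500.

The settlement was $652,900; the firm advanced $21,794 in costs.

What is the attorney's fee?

$152,500.00

Fee base (net of costs): $652,900 − $21,794 = $631,106
First $169,000 at 35% = $59,150.00
Next $64,000 at 30.5% = $19,520.00
Next $166,500 at 27.5% = $45,787.50
Next $94,500 at 22.5% = $21,262.50
Remaining $137,106 at 15.5% = $21,251.43
Fee: $59,150.00 + $19,520.00 + $45,787.50 + $21,262.50 + $21,251.43 = $166,971.43
$166,971.43 exceeds the $152,500 cap, so the fee is capped at $152,500.00.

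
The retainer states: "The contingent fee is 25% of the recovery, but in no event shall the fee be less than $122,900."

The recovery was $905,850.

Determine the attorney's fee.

25% of $905,850 = $226,462.50
That exceeds the $122,900 minimum.

$226,462.50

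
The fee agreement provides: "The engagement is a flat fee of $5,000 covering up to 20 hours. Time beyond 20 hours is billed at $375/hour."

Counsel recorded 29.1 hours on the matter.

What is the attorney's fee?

$8,412.50

Flat fee: $5,000.00
Excess hours: 29.1 − 20 = 9.1
Overrun: 9.1 × $375 = $3,412.50
Total: $5,000.00 + $3,412.50 = $8,412.50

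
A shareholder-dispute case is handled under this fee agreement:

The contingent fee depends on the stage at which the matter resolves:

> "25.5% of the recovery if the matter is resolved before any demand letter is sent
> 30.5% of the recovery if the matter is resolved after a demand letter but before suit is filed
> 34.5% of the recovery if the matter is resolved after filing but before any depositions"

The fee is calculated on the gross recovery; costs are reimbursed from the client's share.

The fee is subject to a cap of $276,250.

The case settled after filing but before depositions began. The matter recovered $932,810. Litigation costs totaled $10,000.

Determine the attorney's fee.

Fee base is the gross recovery, $932,810; costs are reimbursed separately.
The matter settled after filing but before depositions began, so the 34.5% rate applies.
$932,810 × 34.5% = $321,819.45
$321,819.45 exceeds the $276,250 cap, so the fee is capped at $276,250.00.

$276,250.00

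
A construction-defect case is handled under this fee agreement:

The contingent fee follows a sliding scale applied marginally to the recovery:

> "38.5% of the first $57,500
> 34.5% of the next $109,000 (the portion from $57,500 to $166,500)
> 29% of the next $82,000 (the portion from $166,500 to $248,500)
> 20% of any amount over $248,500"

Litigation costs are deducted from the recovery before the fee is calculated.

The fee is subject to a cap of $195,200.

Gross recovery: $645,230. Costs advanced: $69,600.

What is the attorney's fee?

$148,948.50

Fee base (net of costs): $645,230 − $69,600 = $575,630
First $57,500 at 38.5% = $22,137.50
Next $109,000 at 34.5% = $37,605.00
Next $82,000 at 29% = $23,780.00
Remaining $327,130 at 20% = $65,426.00
Fee: $22,137.50 + $37,605.00 + $23,780.00 + $65,426.00 = $148,948.50
$148,948.50 is under the $195,200 cap.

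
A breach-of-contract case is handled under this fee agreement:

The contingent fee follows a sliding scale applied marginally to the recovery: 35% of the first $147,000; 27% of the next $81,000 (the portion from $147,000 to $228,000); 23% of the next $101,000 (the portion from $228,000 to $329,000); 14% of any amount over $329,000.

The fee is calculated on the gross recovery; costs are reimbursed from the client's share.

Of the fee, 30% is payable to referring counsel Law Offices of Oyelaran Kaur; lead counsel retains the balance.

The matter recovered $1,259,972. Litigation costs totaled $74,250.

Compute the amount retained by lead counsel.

$158,820.26

Fee base is the gross recovery, $1,259,972; costs are reimbursed separately.
First $147,000 at 35% = $51,450.00
Next $81,000 at 27% = $21,870.00
Next $101,000 at 23% = $23,230.00
Remaining $930,972 at 14% = $130,336.08
Fee: $51,450.00 + $21,870.00 + $23,230.00 + $130,336.08 = $226,886.08
Referral share: 30% of $226,886.08 = $68,065.82; lead counsel retains $226,886.08 − $68,065.82 = $158,820.26.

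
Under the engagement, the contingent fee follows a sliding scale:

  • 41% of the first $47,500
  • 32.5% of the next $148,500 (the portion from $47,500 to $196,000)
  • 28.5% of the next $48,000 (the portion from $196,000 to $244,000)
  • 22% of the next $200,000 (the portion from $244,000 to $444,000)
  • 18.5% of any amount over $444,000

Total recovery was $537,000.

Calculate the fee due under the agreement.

$142,622.50

First $47,500 at 41% = $19,475.00
Next $148,500 at 32.5% = $48,262.50
Next $48,000 at 28.5% = $13,680.00
Next $200,000 at 22% = $44,000.00
Remaining $93,000 at 18.5% = $17,205.00
Fee: $19,475.00 + $48,262.50 + $13,680.00 + $44,000.00 + $17,205.00 = $142,622.50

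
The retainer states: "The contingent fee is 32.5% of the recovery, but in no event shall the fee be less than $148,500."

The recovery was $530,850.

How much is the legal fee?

$172,526.25

32.5% of $530,850 = $172,526.25
That exceeds the $148,500 minimum.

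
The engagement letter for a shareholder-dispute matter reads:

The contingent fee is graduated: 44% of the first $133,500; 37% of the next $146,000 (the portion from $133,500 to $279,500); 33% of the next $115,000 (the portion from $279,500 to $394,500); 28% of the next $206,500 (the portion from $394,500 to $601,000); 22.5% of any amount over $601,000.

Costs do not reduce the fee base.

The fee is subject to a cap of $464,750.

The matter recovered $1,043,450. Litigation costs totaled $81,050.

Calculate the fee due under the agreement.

$308,081.25

Fee base is the gross recovery, $1,043,450; costs are reimbursed separately.
First $133,500 at 44% = $58,740.00
Next $146,000 at 37% = $54,020.00
Next $115,000 at 33% = $37,950.00
Next $206,500 at 28% = $57,820.00
Remaining $442,450 at 22.5% = $99,551.25
Fee: $58,740.00 + $54,020.00 + $37,950.00 + $57,820.00 + $99,551.25 = $308,081.25
$308,081.25 is under the $464,750 cap.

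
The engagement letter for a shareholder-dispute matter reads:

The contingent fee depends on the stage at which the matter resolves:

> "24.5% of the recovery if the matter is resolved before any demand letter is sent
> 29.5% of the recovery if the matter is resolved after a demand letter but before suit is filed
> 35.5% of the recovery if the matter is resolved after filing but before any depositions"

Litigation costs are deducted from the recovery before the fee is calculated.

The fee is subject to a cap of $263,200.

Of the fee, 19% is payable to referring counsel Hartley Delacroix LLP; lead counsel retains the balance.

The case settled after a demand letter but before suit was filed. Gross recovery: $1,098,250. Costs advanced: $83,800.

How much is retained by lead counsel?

$213,192.00

Fee base (net of costs): $1,098,250 − $83,800 = $1,014,450
The matter settled after a demand letter but before suit was filed, so the 29.5% rate applies.
$1,014,450 × 29.5% = $299,262.75
$299,262.75 exceeds the $263,200 cap, so the fee is capped at $263,200.00.
Referral share: 19% of $263,200.00 = $50,008.00; lead counsel retains $263,200.00 − $50,008.00 = $213,192.00.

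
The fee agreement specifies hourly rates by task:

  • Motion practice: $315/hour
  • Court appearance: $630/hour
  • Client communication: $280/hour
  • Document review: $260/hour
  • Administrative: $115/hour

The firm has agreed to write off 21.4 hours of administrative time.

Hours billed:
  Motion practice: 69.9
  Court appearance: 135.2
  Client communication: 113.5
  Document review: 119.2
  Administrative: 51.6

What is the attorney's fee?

Motion practice: 69.9 × $315 = $22,018.50
Court appearance: 135.2 × $630 = $85,176.00
Client communication: 113.5 × $280 = $31,780.00
Document review: 119.2 × $260 = $30,992.00
Administrative: 51.6 × $115 = $5,934.00
Subtotal: $175,900.50
Write-off: 21.4 × $115 = $2,461.00
Total: $175,900.50 − $2,461.00 = $173,439.50

$173,439.50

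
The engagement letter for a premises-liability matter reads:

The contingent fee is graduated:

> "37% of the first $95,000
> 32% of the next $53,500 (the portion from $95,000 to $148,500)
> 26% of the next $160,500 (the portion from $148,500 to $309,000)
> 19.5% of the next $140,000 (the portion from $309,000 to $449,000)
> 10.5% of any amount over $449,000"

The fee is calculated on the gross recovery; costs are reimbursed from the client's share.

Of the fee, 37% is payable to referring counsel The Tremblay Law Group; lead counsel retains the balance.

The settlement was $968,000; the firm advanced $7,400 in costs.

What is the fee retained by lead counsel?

$110,750.85

Fee base is the gross recovery, $968,000; costs are reimbursed separately.
First $95,000 at 37% = $35,150.00
Next $53,500 at 32% = $17,120.00
Next $160,500 at 26% = $41,730.00
Next $140,000 at 19.5% = $27,300.00
Remaining $519,000 at 10.5% = $54,495.00
Fee: $35,150.00 + $17,120.00 + $41,730.00 + $27,300.00 + $54,495.00 = $175,795.00
Referral share: 37% of $175,795.00 = $65,044.15; lead counsel retains $175,795.00 − $65,044.15 = $110,750.85.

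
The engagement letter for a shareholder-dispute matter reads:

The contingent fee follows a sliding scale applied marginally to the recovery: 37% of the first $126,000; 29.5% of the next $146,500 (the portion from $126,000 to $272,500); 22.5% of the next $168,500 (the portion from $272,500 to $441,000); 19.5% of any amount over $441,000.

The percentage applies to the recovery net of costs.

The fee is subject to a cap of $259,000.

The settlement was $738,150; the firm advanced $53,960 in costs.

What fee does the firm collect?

$175,172.05

Fee base (net of costs): $738,150 − $53,960 = $684,190
First $126,000 at 37% = $46,620.00
Next $146,500 at 29.5% = $43,217.50
Next $168,500 at 22.5% = $37,912.50
Remaining $243,190 at 19.5% = $47,422.05
Fee: $46,620.00 + $43,217.50 + $37,912.50 + $47,422.05 = $175,172.05
$175,172.05 is under the $259,000 cap.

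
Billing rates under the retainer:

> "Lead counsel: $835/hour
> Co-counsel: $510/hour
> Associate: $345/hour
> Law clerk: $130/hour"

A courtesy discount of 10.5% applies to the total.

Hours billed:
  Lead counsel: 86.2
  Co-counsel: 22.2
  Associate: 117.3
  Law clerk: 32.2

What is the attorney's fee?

Lead counsel: 86.2 × $835 = $71,977.00
Co-counsel: 22.2 × $510 = $11,322.00
Associate: 117.3 × $345 = $40,468.50
Law clerk: 32.2 × $130 = $4,186.00
Subtotal: $127,953.50
Less 10.5% discount: −$13,435.12
Total: $127,953.50 − $13,435.12 = $114,518.38

$114,518.38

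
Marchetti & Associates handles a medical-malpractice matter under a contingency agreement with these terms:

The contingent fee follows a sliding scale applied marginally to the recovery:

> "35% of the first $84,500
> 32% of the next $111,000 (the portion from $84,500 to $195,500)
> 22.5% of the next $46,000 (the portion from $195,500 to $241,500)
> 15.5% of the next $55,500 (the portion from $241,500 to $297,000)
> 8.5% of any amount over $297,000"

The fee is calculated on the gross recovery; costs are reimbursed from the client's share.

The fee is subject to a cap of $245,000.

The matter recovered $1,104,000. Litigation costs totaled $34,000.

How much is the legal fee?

$152,642.50

Fee base is the gross recovery, $1,104,000; costs are reimbursed separately.
First $84,500 at 35% = $29,575.00
Next $111,000 at 32% = $35,520.00
Next $46,000 at 22.5% = $10,350.00
Next $55,500 at 15.5% = $8,602.50
Remaining $807,000 at 8.5% = $68,595.00
Fee: $29,575.00 + $35,520.00 + $10,350.00 + $8,602.50 + $68,595.00 = $152,642.50
$152,642.50 is under the $245,000 cap.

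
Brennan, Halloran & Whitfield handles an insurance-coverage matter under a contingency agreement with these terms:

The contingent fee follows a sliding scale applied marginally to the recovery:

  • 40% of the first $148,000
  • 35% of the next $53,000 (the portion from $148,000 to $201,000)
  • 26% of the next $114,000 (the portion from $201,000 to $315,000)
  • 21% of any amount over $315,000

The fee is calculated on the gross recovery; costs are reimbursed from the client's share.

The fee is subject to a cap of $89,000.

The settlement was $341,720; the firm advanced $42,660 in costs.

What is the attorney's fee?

Fee base is the gross recovery, $341,720; costs are reimbursed separately.
First $148,000 at 40% = $59,200.00
Next $53,000 at 35% = $18,550.00
Next $114,000 at 26% = $29,640.00
Remaining $26,720 at 21% = $5,611.20
Fee: $59,200.00 + $18,550.00 + $29,640.00 + $5,611.20 = $113,001.20
$113,001.20 exceeds the $89,000 cap, so the fee is capped at $89,000.00.

$89,000.00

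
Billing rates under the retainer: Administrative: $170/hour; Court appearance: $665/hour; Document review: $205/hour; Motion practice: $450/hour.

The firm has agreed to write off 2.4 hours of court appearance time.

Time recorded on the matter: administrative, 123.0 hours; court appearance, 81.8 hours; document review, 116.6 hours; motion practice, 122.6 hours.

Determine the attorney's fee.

Administrative: 123.0 × $170 = $20,910.00
Court appearance: 81.8 × $665 = $54,397.00
Document review: 116.6 × $205 = $23,903.00
Motion practice: 122.6 × $450 = $55,170.00
Subtotal: $154,380.00
Write-off: 2.4 × $665 = $1,596.00
Total: $154,380.00 − $1,596.00 = $152,784.00

$152,784.00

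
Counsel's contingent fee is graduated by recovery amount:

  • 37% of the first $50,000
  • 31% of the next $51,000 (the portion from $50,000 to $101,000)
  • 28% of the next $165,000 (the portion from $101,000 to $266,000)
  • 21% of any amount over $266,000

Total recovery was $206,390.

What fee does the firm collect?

First $50,000 at 37% = $18,500.00
Next $51,000 at 31% = $15,810.00
Remaining $105,390 at 28% = $29,509.20
Fee: $18,500.00 + $15,810.00 + $29,509.20 = $63,819.20

$63,819.20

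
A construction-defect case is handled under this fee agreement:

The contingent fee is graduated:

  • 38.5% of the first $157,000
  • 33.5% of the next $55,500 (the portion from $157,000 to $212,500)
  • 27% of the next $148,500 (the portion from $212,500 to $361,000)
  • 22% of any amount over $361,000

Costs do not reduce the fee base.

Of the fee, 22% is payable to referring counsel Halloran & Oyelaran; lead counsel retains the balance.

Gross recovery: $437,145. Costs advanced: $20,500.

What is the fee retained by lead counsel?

Fee base is the gross recovery, $437,145; costs are reimbursed separately.
First $157,000 at 38.5% = $60,445.00
Next $55,500 at 33.5% = $18,592.50
Next $148,500 at 27% = $40,095.00
Remaining $76,145 at 22% = $16,751.90
Fee: $60,445.00 + $18,592.50 + $40,095.00 + $16,751.90 = $135,884.40
Referral share: 22% of $135,884.40 = $29,894.57; lead counsel retains $135,884.40 − $29,894.57 = $105,989.83.

$105,989.83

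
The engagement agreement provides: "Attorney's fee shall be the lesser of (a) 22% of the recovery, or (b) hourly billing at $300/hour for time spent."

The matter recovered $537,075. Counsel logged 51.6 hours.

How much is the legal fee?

(a) 22% of $537,075 = $118,156.50
(b) 51.6 × $300 = $15,480.00
The lesser is (b): $15,480.00.

$15,480.00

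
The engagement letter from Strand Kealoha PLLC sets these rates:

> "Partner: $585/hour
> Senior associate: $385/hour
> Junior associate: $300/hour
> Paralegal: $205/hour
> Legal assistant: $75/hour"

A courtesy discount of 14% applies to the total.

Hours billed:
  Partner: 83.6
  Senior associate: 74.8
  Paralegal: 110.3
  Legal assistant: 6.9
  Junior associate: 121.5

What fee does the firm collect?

Partner: 83.6 × $585 = $48,906.00
Senior associate: 74.8 × $385 = $28,798.00
Junior associate: 121.5 × $300 = $36,450.00
Paralegal: 110.3 × $205 = $22,611.50
Legal assistant: 6.9 × $75 = $517.50
Subtotal: $137,283.00
Less 14% discount: −$19,219.62
Total: $137,283.00 − $19,219.62 = $118,063.38

$118,063.38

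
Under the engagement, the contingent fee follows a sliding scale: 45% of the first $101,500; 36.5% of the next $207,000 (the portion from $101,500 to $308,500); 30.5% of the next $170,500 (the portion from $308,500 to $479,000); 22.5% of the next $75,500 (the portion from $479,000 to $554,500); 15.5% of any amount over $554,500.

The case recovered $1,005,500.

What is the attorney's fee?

$260,125.00

First $101,500 at 45% = $45,675.00
Next $207,000 at 36.5% = $75,555.00
Next $170,500 at 30.5% = $52,002.50
Next $75,500 at 22.5% = $16,987.50
Remaining $451,000 at 15.5% = $69,905.00
Fee: $45,675.00 + $75,555.00 + $52,002.50 + $16,987.50 + $69,905.00 = $260,125.00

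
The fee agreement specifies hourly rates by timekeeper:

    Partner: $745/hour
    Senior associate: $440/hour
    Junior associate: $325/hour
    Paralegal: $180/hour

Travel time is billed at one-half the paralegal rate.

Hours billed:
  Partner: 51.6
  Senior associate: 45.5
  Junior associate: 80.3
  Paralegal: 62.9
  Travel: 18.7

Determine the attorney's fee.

Partner: 51.6 × $745 = $38,442.00
Senior associate: 45.5 × $440 = $20,020.00
Junior associate: 80.3 × $325 = $26,097.50
Paralegal: 62.9 × $180 = $11,322.00
Subtotal: $38,442.00 + $20,020.00 + $26,097.50 + $11,322.00 = $95,881.50
Travel: 18.7 × ($180 ÷ 2) = 18.7 × $90.00 = $1,683.00
Total: $95,881.50 + $1,683.00 = $97,564.50

$97,564.50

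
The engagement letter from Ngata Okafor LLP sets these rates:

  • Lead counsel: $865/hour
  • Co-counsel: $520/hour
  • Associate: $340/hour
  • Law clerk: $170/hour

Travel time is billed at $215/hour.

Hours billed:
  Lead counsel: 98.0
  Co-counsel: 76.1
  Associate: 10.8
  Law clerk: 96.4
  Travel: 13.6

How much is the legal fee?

Lead counsel: 98.0 × $865 = $84,770.00
Co-counsel: 76.1 × $520 = $39,572.00
Associate: 10.8 × $340 = $3,672.00
Law clerk: 96.4 × $170 = $16,388.00
Subtotal: $84,770.00 + $39,572.00 + $3,672.00 + $16,388.00 = $144,402.00
Travel: 13.6 × $215 = $2,924.00
Total: $144,402.00 + $2,924.00 = $147,326.00

$147,326.00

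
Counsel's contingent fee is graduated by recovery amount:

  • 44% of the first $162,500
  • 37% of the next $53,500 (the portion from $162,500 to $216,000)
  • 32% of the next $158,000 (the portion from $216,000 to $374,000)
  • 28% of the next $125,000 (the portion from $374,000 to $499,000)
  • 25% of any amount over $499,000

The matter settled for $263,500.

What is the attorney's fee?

First $162,500 at 44% = $71,500.00
Next $53,500 at 37% = $19,795.00
Remaining $47,500 at 32% = $15,200.00
Fee: $71,500.00 + $19,795.00 + $15,200.00 = $106,495.00

$106,495.00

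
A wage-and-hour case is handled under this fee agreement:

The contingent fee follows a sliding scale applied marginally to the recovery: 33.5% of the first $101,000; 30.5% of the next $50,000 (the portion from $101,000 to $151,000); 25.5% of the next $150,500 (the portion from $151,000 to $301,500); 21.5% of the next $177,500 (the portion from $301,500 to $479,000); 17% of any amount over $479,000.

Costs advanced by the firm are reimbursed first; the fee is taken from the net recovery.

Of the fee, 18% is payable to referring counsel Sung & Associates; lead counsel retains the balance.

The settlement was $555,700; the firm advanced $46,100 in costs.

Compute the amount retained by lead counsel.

$107,278.14

Fee base (net of costs): $555,700 − $46,100 = $509,600
First $101,000 at 33.5% = $33,835.00
Next $50,000 at 30.5% = $15,250.00
Next $150,500 at 25.5% = $38,377.50
Next $177,500 at 21.5% = $38,162.50
Remaining $30,600 at 17% = $5,202.00
Fee: $33,835.00 + $15,250.00 + $38,377.50 + $38,162.50 + $5,202.00 = $130,827.00
Referral share: 18% of $130,827.00 = $23,548.86; lead counsel retains $130,827.00 − $23,548.86 = $107,278.14.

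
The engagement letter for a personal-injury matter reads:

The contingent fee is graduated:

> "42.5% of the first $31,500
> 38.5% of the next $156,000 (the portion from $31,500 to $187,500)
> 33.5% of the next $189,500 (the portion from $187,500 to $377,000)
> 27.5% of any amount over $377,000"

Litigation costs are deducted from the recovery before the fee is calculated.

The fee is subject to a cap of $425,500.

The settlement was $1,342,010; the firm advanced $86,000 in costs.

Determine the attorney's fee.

$378,657.75

Fee base (net of costs): $1,342,010 − $86,000 = $1,256,010
First $31,500 at 42.5% = $13,387.50
Next $156,000 at 38.5% = $60,060.00
Next $189,500 at 33.5% = $63,482.50
Remaining $879,010 at 27.5% = $241,727.75
Fee: $13,387.50 + $60,060.00 + $63,482.50 + $241,727.75 = $378,657.75
$378,657.75 is under the $425,500 cap.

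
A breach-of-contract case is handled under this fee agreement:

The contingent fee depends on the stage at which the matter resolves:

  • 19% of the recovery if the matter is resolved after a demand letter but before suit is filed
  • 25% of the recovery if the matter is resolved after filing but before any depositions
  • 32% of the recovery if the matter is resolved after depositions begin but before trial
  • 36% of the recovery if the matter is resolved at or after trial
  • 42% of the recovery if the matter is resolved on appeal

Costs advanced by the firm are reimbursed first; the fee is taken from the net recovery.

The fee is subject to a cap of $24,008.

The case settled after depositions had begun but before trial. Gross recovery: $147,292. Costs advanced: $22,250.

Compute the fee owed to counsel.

$24,008.00

Fee base (net of costs): $147,292 − $22,250 = $125,042
The matter settled after depositions had begun but before trial, so the 32% rate applies.
$125,042 × 32% = $40,013.44
$40,013.44 exceeds the $24,008 cap, so the fee is capped at $24,008.00.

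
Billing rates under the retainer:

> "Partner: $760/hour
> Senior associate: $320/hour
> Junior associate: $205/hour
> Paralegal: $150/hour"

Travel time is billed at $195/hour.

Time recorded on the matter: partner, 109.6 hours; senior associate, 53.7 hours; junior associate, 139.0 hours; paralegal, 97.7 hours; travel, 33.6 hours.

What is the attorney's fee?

$150,182.00

Partner: 109.6 × $760 = $83,296.00
Senior associate: 53.7 × $320 = $17,184.00
Junior associate: 139.0 × $205 = $28,495.00
Paralegal: 97.7 × $150 = $14,655.00
Subtotal: $83,296.00 + $17,184.00 + $28,495.00 + $14,655.00 = $143,630.00
Travel: 33.6 × $195 = $6,552.00
Total: $143,630.00 + $6,552.00 = $150,182.00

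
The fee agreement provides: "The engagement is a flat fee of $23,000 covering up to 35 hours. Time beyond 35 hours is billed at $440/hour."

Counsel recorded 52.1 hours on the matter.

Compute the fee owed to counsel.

$30,524.00

Flat fee: $23,000.00
Excess hours: 52.1 − 35 = 17.1
Overrun: 17.1 × $440 = $7,524.00
Total: $23,000.00 + $7,524.00 = $30,524.00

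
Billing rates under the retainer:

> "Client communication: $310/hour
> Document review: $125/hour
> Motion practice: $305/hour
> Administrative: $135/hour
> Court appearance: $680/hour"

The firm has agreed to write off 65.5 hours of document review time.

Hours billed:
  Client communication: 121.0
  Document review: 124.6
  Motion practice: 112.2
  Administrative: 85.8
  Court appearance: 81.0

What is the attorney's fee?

$145,781.50

Client communication: 121.0 × $310 = $37,510.00
Document review: 124.6 × $125 = $15,575.00
Motion practice: 112.2 × $305 = $34,221.00
Administrative: 85.8 × $135 = $11,583.00
Court appearance: 81.0 × $680 = $55,080.00
Subtotal: $153,969.00
Write-off: 65.5 × $125 = $8,187.50
Total: $153,969.00 − $8,187.50 = $145,781.50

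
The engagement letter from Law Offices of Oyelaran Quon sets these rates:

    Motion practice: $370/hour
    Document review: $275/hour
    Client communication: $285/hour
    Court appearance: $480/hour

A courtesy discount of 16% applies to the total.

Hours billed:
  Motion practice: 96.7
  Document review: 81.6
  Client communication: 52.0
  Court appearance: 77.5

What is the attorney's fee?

$92,600.76

Motion practice: 96.7 × $370 = $35,779.00
Document review: 81.6 × $275 = $22,440.00
Client communication: 52.0 × $285 = $14,820.00
Court appearance: 77.5 × $480 = $37,200.00
Subtotal: $110,239.00
Less 16% discount: −$17,638.24
Total: $110,239.00 − $17,638.24 = $92,600.76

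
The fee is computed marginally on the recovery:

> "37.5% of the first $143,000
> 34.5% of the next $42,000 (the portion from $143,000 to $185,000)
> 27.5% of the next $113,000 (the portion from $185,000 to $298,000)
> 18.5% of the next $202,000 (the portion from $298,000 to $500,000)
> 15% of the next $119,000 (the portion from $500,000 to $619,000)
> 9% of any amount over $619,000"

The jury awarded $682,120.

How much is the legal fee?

$160,090.80

First $143,000 at 37.5% = $53,625.00
Next $42,000 at 34.5% = $14,490.00
Next $113,000 at 27.5% = $31,075.00
Next $202,000 at 18.5% = $37,370.00
Next $119,000 at 15% = $17,850.00
Remaining $63,120 at 9% = $5,680.80
Fee: $53,625.00 + $14,490.00 + $31,075.00 + $37,370.00 + $17,850.00 + $5,680.80 = $160,090.80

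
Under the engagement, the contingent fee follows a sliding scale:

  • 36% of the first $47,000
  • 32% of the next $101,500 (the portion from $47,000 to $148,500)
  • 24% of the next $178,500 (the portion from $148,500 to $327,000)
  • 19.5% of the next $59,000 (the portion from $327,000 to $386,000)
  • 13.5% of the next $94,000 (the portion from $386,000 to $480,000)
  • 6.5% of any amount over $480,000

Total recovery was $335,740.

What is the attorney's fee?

First $47,000 at 36% = $16,920.00
Next $101,500 at 32% = $32,480.00
Next $178,500 at 24% = $42,840.00
Remaining $8,740 at 19.5% = $1,704.30
Fee: $16,920.00 + $32,480.00 + $42,840.00 + $1,704.30 = $93,944.30

$93,944.30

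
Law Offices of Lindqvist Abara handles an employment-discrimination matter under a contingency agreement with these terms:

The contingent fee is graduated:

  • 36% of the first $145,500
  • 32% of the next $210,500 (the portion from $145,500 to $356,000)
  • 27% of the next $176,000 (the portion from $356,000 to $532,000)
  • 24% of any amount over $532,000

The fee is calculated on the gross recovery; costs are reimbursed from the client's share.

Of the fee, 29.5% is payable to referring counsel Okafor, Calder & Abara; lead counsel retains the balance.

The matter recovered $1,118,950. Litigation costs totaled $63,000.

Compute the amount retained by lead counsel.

Fee base is the gross recovery, $1,118,950; costs are reimbursed separately.
First $145,500 at 36% = $52,380.00
Next $210,500 at 32% = $67,360.00
Next $176,000 at 27% = $47,520.00
Remaining $586,950 at 24% = $140,868.00
Fee: $52,380.00 + $67,360.00 + $47,520.00 + $140,868.00 = $308,128.00
Referral share: 29.5% of $308,128.00 = $90,897.76; lead counsel retains $308,128.00 − $90,897.76 = $217,230.24.

$217,230.24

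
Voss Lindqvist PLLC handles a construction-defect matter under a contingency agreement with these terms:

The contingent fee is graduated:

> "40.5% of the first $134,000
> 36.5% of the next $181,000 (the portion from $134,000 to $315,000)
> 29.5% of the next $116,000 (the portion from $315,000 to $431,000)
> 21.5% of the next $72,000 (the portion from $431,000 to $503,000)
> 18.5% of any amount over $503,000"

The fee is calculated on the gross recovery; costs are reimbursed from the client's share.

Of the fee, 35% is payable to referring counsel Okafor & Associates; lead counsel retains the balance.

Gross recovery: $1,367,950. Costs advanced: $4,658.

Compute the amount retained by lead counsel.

Fee base is the gross recovery, $1,367,950; costs are reimbursed separately.
First $134,000 at 40.5% = $54,270.00
Next $181,000 at 36.5% = $66,065.00
Next $116,000 at 29.5% = $34,220.00
Next $72,000 at 21.5% = $15,480.00
Remaining $864,950 at 18.5% = $160,015.75
Fee: $54,270.00 + $66,065.00 + $34,220.00 + $15,480.00 + $160,015.75 = $330,050.75
Referral share: 35% of $330,050.75 = $115,517.76; lead counsel retains $330,050.75 − $115,517.76 = $214,532.99.

$214,532.99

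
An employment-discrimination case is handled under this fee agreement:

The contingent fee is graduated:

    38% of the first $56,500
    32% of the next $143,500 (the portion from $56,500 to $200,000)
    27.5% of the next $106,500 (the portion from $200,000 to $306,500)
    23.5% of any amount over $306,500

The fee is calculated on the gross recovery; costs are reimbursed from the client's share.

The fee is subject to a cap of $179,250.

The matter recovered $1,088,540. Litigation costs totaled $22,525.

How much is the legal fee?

$179,250.00

Fee base is the gross recovery, $1,088,540; costs are reimbursed separately.
First $56,500 at 38% = $21,470.00
Next $143,500 at 32% = $45,920.00
Next $106,500 at 27.5% = $29,287.50
Remaining $782,040 at 23.5% = $183,779.40
Fee: $21,470.00 + $45,920.00 + $29,287.50 + $183,779.40 = $280,456.90
$280,456.90 exceeds the $179,250 cap, so the fee is capped at $179,250.00.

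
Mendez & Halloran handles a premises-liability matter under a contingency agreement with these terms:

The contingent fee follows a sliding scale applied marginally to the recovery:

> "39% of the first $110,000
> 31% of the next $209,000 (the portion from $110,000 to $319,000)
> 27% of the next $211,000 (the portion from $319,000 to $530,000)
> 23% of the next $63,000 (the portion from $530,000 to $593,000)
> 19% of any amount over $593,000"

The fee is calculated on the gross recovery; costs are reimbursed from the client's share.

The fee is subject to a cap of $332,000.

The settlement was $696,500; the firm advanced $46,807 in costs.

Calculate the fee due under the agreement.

Fee base is the gross recovery, $696,500; costs are reimbursed separately.
First $110,000 at 39% = $42,900.00
Next $209,000 at 31% = $64,790.00
Next $211,000 at 27% = $56,970.00
Next $63,000 at 23% = $14,490.00
Remaining $103,500 at 19% = $19,665.00
Fee: $42,900.00 + $64,790.00 + $56,970.00 + $14,490.00 + $19,665.00 = $198,815.00
$198,815.00 is under the $332,000 cap.

$198,815.00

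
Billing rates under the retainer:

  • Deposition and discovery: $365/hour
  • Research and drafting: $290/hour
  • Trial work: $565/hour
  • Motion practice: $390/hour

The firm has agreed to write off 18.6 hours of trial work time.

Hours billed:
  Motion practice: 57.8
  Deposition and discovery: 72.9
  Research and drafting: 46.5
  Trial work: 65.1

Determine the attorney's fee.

$88,908.00

Deposition and discovery: 72.9 × $365 = $26,608.50
Research and drafting: 46.5 × $290 = $13,485.00
Trial work: 65.1 × $565 = $36,781.50
Motion practice: 57.8 × $390 = $22,542.00
Subtotal: $99,417.00
Write-off: 18.6 × $565 = $10,509.00
Total: $99,417.00 − $10,509.00 = $88,908.00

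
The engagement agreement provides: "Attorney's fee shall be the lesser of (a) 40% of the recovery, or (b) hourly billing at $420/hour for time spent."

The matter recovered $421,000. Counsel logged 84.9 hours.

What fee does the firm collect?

(a) 40% of $421,000 = $168,400.00
(b) 84.9 × $420 = $35,658.00
The lesser is (b): $35,658.00.

$35,658.00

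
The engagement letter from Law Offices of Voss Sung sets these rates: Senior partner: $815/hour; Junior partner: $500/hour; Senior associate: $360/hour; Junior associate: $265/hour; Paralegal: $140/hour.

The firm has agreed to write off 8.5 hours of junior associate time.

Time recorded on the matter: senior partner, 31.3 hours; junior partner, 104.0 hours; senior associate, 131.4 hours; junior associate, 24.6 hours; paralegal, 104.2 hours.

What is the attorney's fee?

Senior partner: 31.3 × $815 = $25,509.50
Junior partner: 104.0 × $500 = $52,000.00
Senior associate: 131.4 × $360 = $47,304.00
Junior associate: 24.6 × $265 = $6,519.00
Paralegal: 104.2 × $140 = $14,588.00
Subtotal: $145,920.50
Write-off: 8.5 × $265 = $2,252.50
Total: $145,920.50 − $2,252.50 = $143,668.00

$143,668.00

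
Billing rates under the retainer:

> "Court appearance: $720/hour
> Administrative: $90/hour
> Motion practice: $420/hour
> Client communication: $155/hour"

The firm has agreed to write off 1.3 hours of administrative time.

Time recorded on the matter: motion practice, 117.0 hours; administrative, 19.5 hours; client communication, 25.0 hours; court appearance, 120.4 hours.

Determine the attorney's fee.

$141,341.00

Court appearance: 120.4 × $720 = $86,688.00
Administrative: 19.5 × $90 = $1,755.00
Motion practice: 117.0 × $420 = $49,140.00
Client communication: 25.0 × $155 = $3,875.00
Subtotal: $141,458.00
Write-off: 1.3 × $90 = $117.00
Total: $141,458.00 − $117.00 = $141,341.00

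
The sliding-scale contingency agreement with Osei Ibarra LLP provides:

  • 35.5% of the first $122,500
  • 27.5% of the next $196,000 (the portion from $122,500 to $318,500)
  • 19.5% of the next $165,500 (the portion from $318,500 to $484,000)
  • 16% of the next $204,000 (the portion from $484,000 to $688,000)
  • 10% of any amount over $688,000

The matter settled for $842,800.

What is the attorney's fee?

$177,780.00

First $122,500 at 35.5% = $43,487.50
Next $196,000 at 27.5% = $53,900.00
Next $165,500 at 19.5% = $32,272.50
Next $204,000 at 16% = $32,640.00
Remaining $154,800 at 10% = $15,480.00
Fee: $43,487.50 + $53,900.00 + $32,272.50 + $32,640.00 + $15,480.00 = $177,780.00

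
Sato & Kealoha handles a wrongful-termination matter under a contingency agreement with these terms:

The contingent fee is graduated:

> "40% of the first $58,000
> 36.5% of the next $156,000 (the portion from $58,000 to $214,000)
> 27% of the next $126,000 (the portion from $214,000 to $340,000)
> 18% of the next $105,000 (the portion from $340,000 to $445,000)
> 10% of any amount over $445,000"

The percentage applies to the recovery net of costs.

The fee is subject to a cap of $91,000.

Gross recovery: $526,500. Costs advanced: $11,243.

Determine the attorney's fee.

Fee base (net of costs): $526,500 − $11,243 = $515,257
First $58,000 at 40% = $23,200.00
Next $156,000 at 36.5% = $56,940.00
Next $126,000 at 27% = $34,020.00
Next $105,000 at 18% = $18,900.00
Remaining $70,257 at 10% = $7,025.70
Fee: $23,200.00 + $56,940.00 + $34,020.00 + $18,900.00 + $7,025.70 = $140,085.70
$140,085.70 exceeds the $91,000 cap, so the fee is capped at $91,000.00.

$91,000.00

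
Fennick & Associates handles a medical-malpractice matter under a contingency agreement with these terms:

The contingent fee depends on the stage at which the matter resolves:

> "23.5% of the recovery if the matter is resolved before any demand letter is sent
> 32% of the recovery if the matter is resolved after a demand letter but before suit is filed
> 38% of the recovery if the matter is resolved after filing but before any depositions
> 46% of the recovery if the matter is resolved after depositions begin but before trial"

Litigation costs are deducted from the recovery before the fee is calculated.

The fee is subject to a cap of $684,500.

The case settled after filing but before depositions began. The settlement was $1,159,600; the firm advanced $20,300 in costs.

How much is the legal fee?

$432,934.00

Fee base (net of costs): $1,159,600 − $20,300 = $1,139,300
The matter settled after filing but before depositions began, so the 38% rate applies.
$1,139,300 × 38% = $432,934.00
$432,934.00 is under the $684,500 cap.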